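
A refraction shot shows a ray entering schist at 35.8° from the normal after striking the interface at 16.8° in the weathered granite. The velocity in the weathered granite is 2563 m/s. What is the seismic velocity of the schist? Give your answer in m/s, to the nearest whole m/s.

Snell's law: sin 16.8°/V₁ = sin 35.8°/V₂.
V₂ = V₁·sin 35.8°/sin 16.8° = 2563 × 2.0239 = 5187.13 m/s.

5187 m/s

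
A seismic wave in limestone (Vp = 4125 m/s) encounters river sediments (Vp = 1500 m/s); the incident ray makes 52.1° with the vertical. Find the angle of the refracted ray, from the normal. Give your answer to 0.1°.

sin θ₁/V₁ = sin θ₂/V₂ ⇒ sin θ₂ = 1500·sin 52.1°/4125 = 1500·0.7891/4125 = 0.2869.
θ₂ = arcsin 0.2869 = 16.67° from the normal.

16.7°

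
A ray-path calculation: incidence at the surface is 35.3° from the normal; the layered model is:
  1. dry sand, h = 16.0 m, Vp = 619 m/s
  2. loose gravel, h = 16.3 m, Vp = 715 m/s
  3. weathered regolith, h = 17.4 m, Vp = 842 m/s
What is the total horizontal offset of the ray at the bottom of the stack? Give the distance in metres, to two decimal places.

48.06 m

Ray parameter p = sin 35.3° / 619 m/s = 9.3353e-04 s/m.
Layer 1: θ = 35.30°; offset = 16.0·tan 35.30° = 11.3286 m.
Layer 2: sin θ = p·715 = 0.6675 → θ = 41.87°; offset = 16.3·tan 41.87° = 14.6111 m.
Layer 3: sin θ = p·842 = 0.7860 → θ = 51.82°; offset = 17.4·tan 51.82° = 22.1246 m.
Σ offsets = 48.0644 m.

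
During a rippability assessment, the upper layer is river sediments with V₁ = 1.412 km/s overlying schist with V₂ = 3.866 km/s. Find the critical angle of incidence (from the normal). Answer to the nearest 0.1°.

21.4°

At critical incidence the refracted ray runs along the interface (θ₂ = 90°), so sin θ_c = V₁/V₂.
θ_c = arcsin(1.412/3.866) = arcsin 0.3652 = 21.42°.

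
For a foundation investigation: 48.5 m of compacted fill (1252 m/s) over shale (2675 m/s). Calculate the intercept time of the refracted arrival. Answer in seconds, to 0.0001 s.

θ_c = arcsin(V₁/V₂) = arcsin(1252/2675) = 27.91°; cos θ_c = 0.8837.
tᵢ = 2h·cos θ_c / V₁ = 2·48.5·0.8837 / 1252 = 0.06847 s.

0.0685 s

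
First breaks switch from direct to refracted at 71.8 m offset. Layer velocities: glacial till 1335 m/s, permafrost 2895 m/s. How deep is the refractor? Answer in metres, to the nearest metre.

22 m

x_cross = 2h·√((V₂+V₁)/(V₂−V₁)) → h = x_cross / (2·√((V₂+V₁)/(V₂−V₁))).
√((V₂+V₁)/(V₂−V₁)) = √((2895+1335)/(2895−1335)) = 1.6467.
h = 71.8 / (2·1.6467) = 21.80 m.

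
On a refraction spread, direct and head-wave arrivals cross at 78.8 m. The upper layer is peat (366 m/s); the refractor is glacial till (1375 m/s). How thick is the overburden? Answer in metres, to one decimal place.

h = (x_cross/2)·√((V₂−V₁)/(V₂+V₁)).
(V₂−V₁)/(V₂+V₁) = (1375−366)/(1375+366) = 0.5796; √ = 0.7613.
h = (78.8/2)·0.7613 = 29.99 m.

30.0 m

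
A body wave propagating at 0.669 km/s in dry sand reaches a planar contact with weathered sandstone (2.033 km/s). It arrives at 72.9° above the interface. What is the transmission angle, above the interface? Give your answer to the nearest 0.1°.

26.7°

Angle from the normal: 90° − 72.9° = 17.1°.
sin θ₁/V₁ = sin θ₂/V₂ ⇒ sin θ₂ = 2.033·sin 17.1°/0.669 = 2.033·0.2940/0.669 = 0.8935.
θ₂ = arcsin 0.8935 = 63.32° from the normal.
From the interface: 90° − 63.32° = 26.68°.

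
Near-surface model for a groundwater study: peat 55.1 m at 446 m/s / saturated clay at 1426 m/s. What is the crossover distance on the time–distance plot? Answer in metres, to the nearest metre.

152 m

θ_c = arcsin(446/1426) = 18.23°, so cos θ_c = 0.9498 and tᵢ = 2h cos θ_c/V₁ = 0.2347 s.
At crossover x/V₁ = x/V₂ + tᵢ ⇒ x = tᵢ/(1/V₁ − 1/V₂) = 0.23469/(2.2422e-03 − 7.0126e-04) = 152.31 m.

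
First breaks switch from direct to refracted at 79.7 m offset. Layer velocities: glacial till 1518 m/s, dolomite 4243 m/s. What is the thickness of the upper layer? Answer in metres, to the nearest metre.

h = (x_cross/2)·√((V₂−V₁)/(V₂+V₁)).
(V₂−V₁)/(V₂+V₁) = (4243−1518)/(4243+1518) = 0.4730; √ = 0.6878.
h = (79.7/2)·0.6878 = 27.41 m.

27 m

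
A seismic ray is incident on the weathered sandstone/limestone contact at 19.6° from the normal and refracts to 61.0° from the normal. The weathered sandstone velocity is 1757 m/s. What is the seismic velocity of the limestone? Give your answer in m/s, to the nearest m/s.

Snell's law: sin 19.6°/V₁ = sin 61.0°/V₂.
V₂ = V₁·sin 61.0°/sin 19.6° = 1757 × 2.6073 = 4581.01 m/s.

4581 m/s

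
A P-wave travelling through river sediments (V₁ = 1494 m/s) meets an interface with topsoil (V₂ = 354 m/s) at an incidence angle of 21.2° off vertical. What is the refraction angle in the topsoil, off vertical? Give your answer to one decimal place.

4.9°

sin θ₁/V₁ = sin θ₂/V₂ ⇒ sin θ₂ = 354·sin 21.2°/1494 = 354·0.3616/1494 = 0.0857.
θ₂ = arcsin 0.0857 = 4.92° from the normal.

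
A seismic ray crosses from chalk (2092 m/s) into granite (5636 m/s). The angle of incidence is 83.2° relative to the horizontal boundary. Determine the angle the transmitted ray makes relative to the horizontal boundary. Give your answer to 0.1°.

Convert to the normal: θ₁ = 90° − 83.2° = 6.8°.
Snell's law: sin θ₂ = (V₂/V₁)·sin θ₁ = (5636/2092)·sin 6.8° = 0.3190.
θ₂ = sin⁻¹(0.3190) = 18.60° (from vertical).
From the interface: 90° − 18.60° = 71.40°.

71.4°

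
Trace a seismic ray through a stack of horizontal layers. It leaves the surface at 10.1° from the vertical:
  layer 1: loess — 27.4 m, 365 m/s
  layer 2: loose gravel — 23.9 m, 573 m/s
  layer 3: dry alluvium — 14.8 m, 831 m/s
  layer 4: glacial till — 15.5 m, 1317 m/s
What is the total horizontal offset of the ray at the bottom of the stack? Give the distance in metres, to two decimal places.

p = sin θ₁/V₁ = sin 10.1°/365 = 4.8046e-04 s/m is conserved through the stack.
Layer 1: θ = 10.10°; offset = 27.4·tan 10.10° = 4.8807 m.
Layer 2: sin θ = p·573 = 0.2753 → θ = 15.98°; offset = 23.9·tan 15.98° = 6.8442 m.
Layer 3: sin θ = p·831 = 0.3993 → θ = 23.53°; offset = 14.8·tan 23.53° = 6.4450 m.
Layer 4: sin θ = p·1317 = 0.6328 → θ = 39.25°; offset = 15.5·tan 39.25° = 12.6659 m.
Summing the layer offsets gives 30.8358 m.

30.84 m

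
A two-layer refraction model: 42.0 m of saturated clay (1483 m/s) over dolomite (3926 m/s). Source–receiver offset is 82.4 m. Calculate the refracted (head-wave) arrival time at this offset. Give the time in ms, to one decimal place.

73.4 ms

t = x/V₂ + 2h·√(V₂²−V₁²)/(V₁V₂).
√(V₂²−V₁²) = √(3926²−1483²) = 3635.1 m/s; delay term = 2·42.0·3635.1/(1483·3926) = 0.05245 s.
t = 82.4/3926 + 0.05245 = 0.07343 s.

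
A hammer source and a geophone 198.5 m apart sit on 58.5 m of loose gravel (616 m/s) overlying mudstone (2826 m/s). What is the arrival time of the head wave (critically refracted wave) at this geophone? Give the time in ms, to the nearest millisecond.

256 ms

θ_c = arcsin(V₁/V₂) = arcsin(616/2826) = 12.59°, cos θ_c = 0.9760.
Intercept time tᵢ = 2h cos θ_c / V₁ = 2·58.5·0.9760/616 = 0.18537 s.
t = x/V₂ + tᵢ = 198.5/2826 + 0.18537 = 0.25561 s.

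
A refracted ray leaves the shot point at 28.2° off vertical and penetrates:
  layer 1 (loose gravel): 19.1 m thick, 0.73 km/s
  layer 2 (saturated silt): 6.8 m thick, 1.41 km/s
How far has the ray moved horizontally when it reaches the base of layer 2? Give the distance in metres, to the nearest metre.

25 m

Ray parameter p = sin 28.2° / 0.73 km/s = 6.4733e-01 s/km.
Layer 1: θ = 28.20°; offset = 19.1·tan 28.20° = 10.241 m.
Layer 2: sin θ = p·1.41 = 0.9127 → θ = 65.89°; offset = 6.8·tan 65.89° = 15.192 m.
Total horizontal offset = 25.433 m.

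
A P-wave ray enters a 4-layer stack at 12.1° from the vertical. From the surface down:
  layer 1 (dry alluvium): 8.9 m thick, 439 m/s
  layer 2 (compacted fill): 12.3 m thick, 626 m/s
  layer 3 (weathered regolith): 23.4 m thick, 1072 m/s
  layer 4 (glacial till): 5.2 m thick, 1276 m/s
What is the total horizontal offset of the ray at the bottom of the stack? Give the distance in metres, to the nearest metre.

Ray parameter p = sin 12.1° / 439 m/s = 4.7749e-04 s/m.
Layer 1: θ = 12.10°; offset = 8.9·tan 12.10° = 1.908 m.
Layer 2: sin θ = p·626 = 0.2989 → θ = 17.39°; offset = 12.3·tan 17.39° = 3.853 m.
Layer 3: sin θ = p·1072 = 0.5119 → θ = 30.79°; offset = 23.4·tan 30.79° = 13.943 m.
Layer 4: sin θ = p·1276 = 0.6093 → θ = 37.54°; offset = 5.2·tan 37.54° = 3.995 m.
Σ offsets = 23.699 m.

24 m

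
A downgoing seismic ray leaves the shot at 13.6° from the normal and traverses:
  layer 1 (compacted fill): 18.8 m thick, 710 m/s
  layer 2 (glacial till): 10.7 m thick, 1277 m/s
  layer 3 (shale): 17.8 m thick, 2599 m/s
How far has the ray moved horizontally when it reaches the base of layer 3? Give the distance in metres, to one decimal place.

39.6 m

Apply Snell's law at each interface; in layer i the horizontal offset is hᵢ·tan θᵢ.
Layer 1: θ = 13.60°; offset = 18.8·tan 13.60° = 4.548 m.
Layer 2: sin θ = 1277·sin 13.6°/710 = 0.4229, θ = 25.02°; offset = 10.7·tan 25.02° = 4.994 m.
Layer 3: sin θ = 2599·sin 13.6°/710 = 0.8608, θ = 59.40°; offset = 17.8·tan 59.40° = 30.100 m.
Σ offsets = 39.642 m.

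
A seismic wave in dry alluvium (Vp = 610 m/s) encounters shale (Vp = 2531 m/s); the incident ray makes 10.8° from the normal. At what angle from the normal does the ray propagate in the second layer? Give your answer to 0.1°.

51.0°

sin θ₁/V₁ = sin θ₂/V₂ ⇒ sin θ₂ = 2531·sin 10.8°/610 = 2531·0.1874/610 = 0.7775.
θ₂ = arcsin 0.7775 = 51.03° from the normal.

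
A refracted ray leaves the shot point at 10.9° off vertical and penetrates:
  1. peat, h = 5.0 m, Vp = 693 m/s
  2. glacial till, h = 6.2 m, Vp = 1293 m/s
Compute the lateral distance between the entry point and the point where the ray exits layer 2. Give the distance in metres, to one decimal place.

Apply Snell's law at each interface; in layer i the horizontal offset is hᵢ·tan θᵢ.
Layer 1: θ = 10.90°; offset = 5.0·tan 10.90° = 0.963 m.
Layer 2: sin θ = 1293·sin 10.9°/693 = 0.3528, θ = 20.66°; offset = 6.2·tan 20.66° = 2.338 m.
Σ offsets = 3.301 m.

3.3 m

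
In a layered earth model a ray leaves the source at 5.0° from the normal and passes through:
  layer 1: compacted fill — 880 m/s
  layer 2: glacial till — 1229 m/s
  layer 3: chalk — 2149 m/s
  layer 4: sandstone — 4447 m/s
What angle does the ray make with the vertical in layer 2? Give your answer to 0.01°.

6.99°

Ray parameter p = sin 5.0° / 880 = 9.9041e-05 s/m.
sin θ_2 = p·V_2 = 9.9041e-05 × 1229 = 0.1217.
θ_2 = 6.99° from the vertical.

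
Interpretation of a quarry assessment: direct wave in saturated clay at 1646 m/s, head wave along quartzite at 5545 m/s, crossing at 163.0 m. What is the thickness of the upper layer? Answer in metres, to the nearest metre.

x_cross = 2h·√((V₂+V₁)/(V₂−V₁)) → h = x_cross / (2·√((V₂+V₁)/(V₂−V₁))).
√((V₂+V₁)/(V₂−V₁)) = √((5545+1646)/(5545−1646)) = 1.3581.
h = 163.0 / (2·1.3581) = 60.01 m.

60 m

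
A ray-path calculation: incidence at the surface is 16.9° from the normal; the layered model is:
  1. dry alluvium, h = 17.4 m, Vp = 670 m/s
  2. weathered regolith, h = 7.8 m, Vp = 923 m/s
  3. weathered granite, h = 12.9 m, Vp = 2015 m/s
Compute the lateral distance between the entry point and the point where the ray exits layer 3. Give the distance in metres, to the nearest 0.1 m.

Ray parameter p = sin 16.9° / 670 m/s = 4.3388e-04 s/m.
Layer 1: θ = 16.90°; offset = 17.4·tan 16.90° = 5.287 m.
Layer 2: sin θ = p·923 = 0.4005 → θ = 23.61°; offset = 7.8·tan 23.61° = 3.409 m.
Layer 3: sin θ = p·2015 = 0.8743 → θ = 60.96°; offset = 12.9·tan 60.96° = 23.233 m.
Σ offsets = 31.929 m.

31.9 m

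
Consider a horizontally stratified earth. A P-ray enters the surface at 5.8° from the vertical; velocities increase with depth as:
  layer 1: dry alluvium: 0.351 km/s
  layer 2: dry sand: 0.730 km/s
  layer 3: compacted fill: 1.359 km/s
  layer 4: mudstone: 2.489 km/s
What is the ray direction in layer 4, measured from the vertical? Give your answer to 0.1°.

Ray parameter p = sin 5.8° / 0.351 = 2.8791e-01 s/km.
sin θ_4 = p·V_4 = 2.8791e-01 × 2.489 = 0.7166.
θ_4 = arcsin 0.7166 = 45.78°.

45.8°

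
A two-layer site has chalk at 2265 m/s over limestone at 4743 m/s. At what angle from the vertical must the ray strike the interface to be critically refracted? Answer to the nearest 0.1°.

28.5°

Critical incidence: sin θ_c = V₁/V₂ = 2265/4743 = 0.4775.
θ_c = arcsin 0.4775 = 28.53°.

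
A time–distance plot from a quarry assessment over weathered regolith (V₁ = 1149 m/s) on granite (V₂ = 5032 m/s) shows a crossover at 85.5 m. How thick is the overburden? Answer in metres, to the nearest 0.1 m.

h = (x_cross/2)·√((V₂−V₁)/(V₂+V₁)).
(V₂−V₁)/(V₂+V₁) = (5032−1149)/(5032+1149) = 0.6282; √ = 0.7926.
h = (85.5/2)·0.7926 = 33.88 m.

33.9 m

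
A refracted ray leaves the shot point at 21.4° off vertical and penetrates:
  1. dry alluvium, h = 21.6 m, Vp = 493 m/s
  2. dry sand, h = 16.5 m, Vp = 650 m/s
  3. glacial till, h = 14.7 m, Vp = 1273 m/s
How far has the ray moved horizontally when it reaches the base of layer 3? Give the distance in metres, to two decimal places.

58.84 m

p = sin θ₁/V₁ = sin 21.4°/493 = 7.4012e-04 s/m is conserved through the stack.
Layer 1: θ = 21.40°; offset = 21.6·tan 21.40° = 8.4649 m.
Layer 2: sin θ = p·650 = 0.4811 → θ = 28.76°; offset = 16.5·tan 28.76° = 9.0543 m.
Layer 3: sin θ = p·1273 = 0.9422 → θ = 70.42°; offset = 14.7·tan 70.42° = 41.3250 m.
Summing the layer offsets gives 58.8442 m.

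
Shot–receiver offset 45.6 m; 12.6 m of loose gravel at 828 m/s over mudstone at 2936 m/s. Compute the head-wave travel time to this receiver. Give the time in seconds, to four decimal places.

t = x/V₂ + 2h·√(V₂²−V₁²)/(V₁V₂).
√(V₂²−V₁²) = √(2936²−828²) = 2816.8 m/s; delay term = 2·12.6·2816.8/(828·2936) = 0.02920 s.
t = 45.6/2936 + 0.02920 = 0.04473 s.

0.0447 s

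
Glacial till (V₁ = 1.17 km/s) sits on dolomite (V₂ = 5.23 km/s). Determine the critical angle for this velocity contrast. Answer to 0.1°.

12.9°

Critical incidence: sin θ_c = V₁/V₂ = 1.17/5.23 = 0.2237.
θ_c = arcsin 0.2237 = 12.93°.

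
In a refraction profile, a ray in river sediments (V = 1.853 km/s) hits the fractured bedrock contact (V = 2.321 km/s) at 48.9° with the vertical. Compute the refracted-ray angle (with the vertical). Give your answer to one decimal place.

70.7°

Snell's law: sin θ₂ = (V₂/V₁)·sin θ₁ = (2.321/1.853)·sin 48.9° = 0.9439.
θ₂ = arcsin 0.9439 = 70.71° from the normal.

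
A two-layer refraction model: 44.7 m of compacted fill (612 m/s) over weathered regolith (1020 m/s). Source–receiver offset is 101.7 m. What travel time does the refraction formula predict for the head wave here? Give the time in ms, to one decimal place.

t = x/V₂ + 2h·√(V₂²−V₁²)/(V₁V₂).
√(V₂²−V₁²) = √(1020²−612²) = 816.0 m/s; delay term = 2·44.7·816.0/(612·1020) = 0.11686 s.
t = 101.7/1020 + 0.11686 = 0.21657 s.

216.6 ms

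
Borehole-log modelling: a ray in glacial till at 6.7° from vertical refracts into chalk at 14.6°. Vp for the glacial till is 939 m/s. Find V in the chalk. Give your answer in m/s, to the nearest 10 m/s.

2030 m/s

Snell's law: sin 6.7°/V₁ = sin 14.6°/V₂.
V₂ = V₁·sin 14.6°/sin 6.7° = 939 × 2.1605 = 2028.73 m/s.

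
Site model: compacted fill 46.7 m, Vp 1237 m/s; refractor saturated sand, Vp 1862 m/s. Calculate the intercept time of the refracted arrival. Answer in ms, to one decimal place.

θ_c = arcsin(V₁/V₂) = arcsin(1237/1862) = 41.63°; cos θ_c = 0.7474.
tᵢ = 2h·cos θ_c / V₁ = 2·46.7·0.7474 / 1237 = 0.05643 s.

56.4 ms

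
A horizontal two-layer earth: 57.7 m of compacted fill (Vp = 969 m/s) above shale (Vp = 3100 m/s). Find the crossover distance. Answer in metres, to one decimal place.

159.5 m

θ_c = arcsin(969/3100) = 18.21°, so cos θ_c = 0.9499 and tᵢ = 2h cos θ_c/V₁ = 0.1131 s.
At crossover x/V₁ = x/V₂ + tᵢ ⇒ x = tᵢ/(1/V₁ − 1/V₂) = 0.11312/(1.0320e-03 − 3.2258e-04) = 159.46 m.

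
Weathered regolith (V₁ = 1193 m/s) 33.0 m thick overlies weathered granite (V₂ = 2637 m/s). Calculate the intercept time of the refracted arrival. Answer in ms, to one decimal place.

49.3 ms

θ_c = arcsin(V₁/V₂) = arcsin(1193/2637) = 26.90°; cos θ_c = 0.8918.
tᵢ = 2h·cos θ_c / V₁ = 2·33.0·0.8918 / 1193 = 0.04934 s.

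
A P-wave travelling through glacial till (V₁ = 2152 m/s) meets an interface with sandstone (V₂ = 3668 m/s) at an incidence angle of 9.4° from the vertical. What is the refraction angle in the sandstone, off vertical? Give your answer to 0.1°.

16.2°

sin θ₁/V₁ = sin θ₂/V₂ ⇒ sin θ₂ = 3668·sin 9.4°/2152 = 3668·0.1633/2152 = 0.2784.
θ₂ = sin⁻¹(0.2784) = 16.16° (from vertical).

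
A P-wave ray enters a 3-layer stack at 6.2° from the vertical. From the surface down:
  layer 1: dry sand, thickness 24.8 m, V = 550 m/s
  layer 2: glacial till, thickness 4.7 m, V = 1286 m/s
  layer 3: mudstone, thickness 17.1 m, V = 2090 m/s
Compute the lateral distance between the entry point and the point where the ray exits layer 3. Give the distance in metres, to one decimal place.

11.6 m

p = sin θ₁/V₁ = sin 6.2°/550 = 1.9636e-04 s/m is conserved through the stack.
Layer 1: θ = 6.20°; offset = 24.8·tan 6.20° = 2.694 m.
Layer 2: sin θ = p·1286 = 0.2525 → θ = 14.63°; offset = 4.7·tan 14.63° = 1.227 m.
Layer 3: sin θ = p·2090 = 0.4104 → θ = 24.23°; offset = 17.1·tan 24.23° = 7.696 m.
Σ offsets = 11.616 m.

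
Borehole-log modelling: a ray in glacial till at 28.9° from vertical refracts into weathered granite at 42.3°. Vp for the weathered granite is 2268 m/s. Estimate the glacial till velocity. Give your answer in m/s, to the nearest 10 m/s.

1630 m/s

sin 28.9° = 0.4833; sin 42.3° = 0.6730.
V₁ = V₂·(sin θ₁/sin θ₂) = 2268·(0.4833/0.6730) = 1628.62 m/s.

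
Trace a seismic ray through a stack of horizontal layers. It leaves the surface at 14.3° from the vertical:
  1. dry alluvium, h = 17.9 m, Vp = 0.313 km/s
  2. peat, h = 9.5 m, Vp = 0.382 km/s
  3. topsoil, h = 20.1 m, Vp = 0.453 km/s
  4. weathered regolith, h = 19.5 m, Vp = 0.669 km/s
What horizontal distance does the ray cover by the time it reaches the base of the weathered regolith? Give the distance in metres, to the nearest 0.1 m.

27.4 m

Apply Snell's law at each interface; in layer i the horizontal offset is hᵢ·tan θᵢ.
Layer 1: θ = 14.30°; offset = 17.9·tan 14.30° = 4.563 m.
Layer 2: sin θ = 0.382·sin 14.3°/0.313 = 0.3014, θ = 17.54°; offset = 9.5·tan 17.54° = 3.003 m.
Layer 3: sin θ = 0.453·sin 14.3°/0.313 = 0.3575, θ = 20.95°; offset = 20.1·tan 20.95° = 7.694 m.
Layer 4: sin θ = 0.669·sin 14.3°/0.313 = 0.5279, θ = 31.87°; offset = 19.5·tan 31.87° = 12.122 m.
Total horizontal offset = 27.381 m.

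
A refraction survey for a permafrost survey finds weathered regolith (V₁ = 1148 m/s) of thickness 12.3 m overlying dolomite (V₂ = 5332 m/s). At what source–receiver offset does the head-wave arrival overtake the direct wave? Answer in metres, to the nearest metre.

θ_c = arcsin(1148/5332) = 12.43°, so cos θ_c = 0.9765 and tᵢ = 2h cos θ_c/V₁ = 0.0209 s.
At crossover x/V₁ = x/V₂ + tᵢ ⇒ x = tᵢ/(1/V₁ − 1/V₂) = 0.02093/(8.7108e-04 − 1.8755e-04) = 30.61 m.

31 m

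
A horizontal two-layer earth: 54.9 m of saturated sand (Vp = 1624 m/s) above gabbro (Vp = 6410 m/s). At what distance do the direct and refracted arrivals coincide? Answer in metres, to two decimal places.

142.26 m

x_cross = 2h·√((V₂+V₁)/(V₂−V₁)).
(V₂+V₁)/(V₂−V₁) = (6410+1624)/(6410−1624) = 1.6786; √ = 1.2956.
x_cross = 2·54.9·1.2956 = 142.26 m.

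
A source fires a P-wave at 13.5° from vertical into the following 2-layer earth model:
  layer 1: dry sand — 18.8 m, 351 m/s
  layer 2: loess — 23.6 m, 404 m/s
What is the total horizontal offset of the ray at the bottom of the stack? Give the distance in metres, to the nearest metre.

Apply Snell's law at each interface; in layer i the horizontal offset is hᵢ·tan θᵢ.
Layer 1: θ = 13.50°; offset = 18.8·tan 13.50° = 4.513 m.
Layer 2: sin θ = 404·sin 13.5°/351 = 0.2687, θ = 15.59°; offset = 23.6·tan 15.59° = 6.583 m.
Total horizontal offset = 11.097 m.

11 m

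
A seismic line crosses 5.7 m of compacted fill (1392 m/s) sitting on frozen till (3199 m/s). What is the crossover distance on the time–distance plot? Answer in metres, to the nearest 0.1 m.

18.2 m

x_cross = 2h·√((V₂+V₁)/(V₂−V₁)).
(V₂+V₁)/(V₂−V₁) = (3199+1392)/(3199−1392) = 2.5407; √ = 1.5939.
x_cross = 2·5.7·1.5939 = 18.17 m.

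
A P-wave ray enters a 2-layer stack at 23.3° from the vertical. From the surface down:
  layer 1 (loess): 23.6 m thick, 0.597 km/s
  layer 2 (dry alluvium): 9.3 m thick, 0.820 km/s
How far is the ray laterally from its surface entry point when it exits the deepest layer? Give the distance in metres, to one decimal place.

16.2 m

Ray parameter p = sin 23.3° / 0.597 km/s = 6.6256e-01 s/km.
Layer 1: θ = 23.30°; offset = 23.6·tan 23.30° = 10.164 m.
Layer 2: sin θ = p·0.820 = 0.5433 → θ = 32.91°; offset = 9.3·tan 32.91° = 6.018 m.
Total horizontal offset = 16.182 m.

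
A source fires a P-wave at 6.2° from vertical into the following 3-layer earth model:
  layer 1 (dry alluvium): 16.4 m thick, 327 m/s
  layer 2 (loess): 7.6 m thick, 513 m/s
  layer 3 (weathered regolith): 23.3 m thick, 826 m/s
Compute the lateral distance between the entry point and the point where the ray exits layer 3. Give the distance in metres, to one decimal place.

Apply Snell's law at each interface; in layer i the horizontal offset is hᵢ·tan θᵢ.
Layer 1: θ = 6.20°; offset = 16.4·tan 6.20° = 1.782 m.
Layer 2: sin θ = 513·sin 6.2°/327 = 0.1694, θ = 9.75°; offset = 7.6·tan 9.75° = 1.307 m.
Layer 3: sin θ = 826·sin 6.2°/327 = 0.2728, θ = 15.83°; offset = 23.3·tan 15.83° = 6.607 m.
Summing the layer offsets gives 9.695 m.

9.7 m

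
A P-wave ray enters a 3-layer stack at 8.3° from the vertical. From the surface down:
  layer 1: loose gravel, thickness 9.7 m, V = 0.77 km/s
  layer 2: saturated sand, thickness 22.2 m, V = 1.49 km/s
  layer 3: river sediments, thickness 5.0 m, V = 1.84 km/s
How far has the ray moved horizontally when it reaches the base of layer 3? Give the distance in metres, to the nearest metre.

10 m

Apply Snell's law at each interface; in layer i the horizontal offset is hᵢ·tan θᵢ.
Layer 1: θ = 8.30°; offset = 9.7·tan 8.30° = 1.415 m.
Layer 2: sin θ = 1.49·sin 8.3°/0.77 = 0.2793, θ = 16.22°; offset = 22.2·tan 16.22° = 6.458 m.
Layer 3: sin θ = 1.84·sin 8.3°/0.77 = 0.3450, θ = 20.18°; offset = 5.0·tan 20.18° = 1.838 m.
Total horizontal offset = 9.711 m.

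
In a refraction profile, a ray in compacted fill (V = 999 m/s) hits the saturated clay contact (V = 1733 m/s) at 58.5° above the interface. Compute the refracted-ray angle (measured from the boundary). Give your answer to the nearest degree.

Convert to the normal: θ₁ = 90° − 58.5° = 31.5°.
sin θ₁/V₁ = sin θ₂/V₂ ⇒ sin θ₂ = 1733·sin 31.5°/999 = 1733·0.5225/999 = 0.9064.
θ₂ = arcsin 0.9064 = 65.01° from the normal.
From the interface: 90° − 65.01° = 24.99°.

25°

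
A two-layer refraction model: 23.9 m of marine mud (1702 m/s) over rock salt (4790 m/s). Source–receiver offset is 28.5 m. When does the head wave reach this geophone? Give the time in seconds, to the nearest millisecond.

0.032 s

t = x/V₂ + 2h·√(V₂²−V₁²)/(V₁V₂).
√(V₂²−V₁²) = √(4790²−1702²) = 4477.4 m/s; delay term = 2·23.9·4477.4/(1702·4790) = 0.02625 s.
t = 28.5/4790 + 0.02625 = 0.03220 s.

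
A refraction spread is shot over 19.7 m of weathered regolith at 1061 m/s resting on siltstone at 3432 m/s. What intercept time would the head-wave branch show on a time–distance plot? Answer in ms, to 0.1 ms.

θ_c = arcsin(V₁/V₂) = arcsin(1061/3432) = 18.01°; cos θ_c = 0.9510.
tᵢ = 2h·cos θ_c / V₁ = 2·19.7·0.9510 / 1061 = 0.03532 s.

35.3 ms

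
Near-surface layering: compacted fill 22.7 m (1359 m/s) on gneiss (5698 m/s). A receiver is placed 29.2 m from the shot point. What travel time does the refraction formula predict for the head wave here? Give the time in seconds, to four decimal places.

t = x/V₂ + 2h·√(V₂²−V₁²)/(V₁V₂).
√(V₂²−V₁²) = √(5698²−1359²) = 5533.6 m/s; delay term = 2·22.7·5533.6/(1359·5698) = 0.03244 s.
t = 29.2/5698 + 0.03244 = 0.03757 s.

0.0376 s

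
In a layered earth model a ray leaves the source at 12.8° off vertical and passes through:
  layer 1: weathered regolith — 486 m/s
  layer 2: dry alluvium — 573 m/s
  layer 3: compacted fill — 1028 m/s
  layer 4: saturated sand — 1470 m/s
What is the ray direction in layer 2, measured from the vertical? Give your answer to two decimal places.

Snell's law across each interface conserves sin θ / V, so sin θ_2 = V_2·sin θ₁/V₁.
sin θ_2 = 573 × sin 12.8° / 486 = 0.2612.
θ_2 = 15.14° from the vertical.

15.14°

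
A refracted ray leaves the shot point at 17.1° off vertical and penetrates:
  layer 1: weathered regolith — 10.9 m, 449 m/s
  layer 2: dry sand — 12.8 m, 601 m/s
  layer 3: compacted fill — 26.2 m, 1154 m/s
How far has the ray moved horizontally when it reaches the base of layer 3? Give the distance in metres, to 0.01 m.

Apply Snell's law at each interface; in layer i the horizontal offset is hᵢ·tan θᵢ.
Layer 1: θ = 17.10°; offset = 10.9·tan 17.10° = 3.3533 m.
Layer 2: sin θ = 601·sin 17.1°/449 = 0.3936, θ = 23.18°; offset = 12.8·tan 23.18° = 5.4802 m.
Layer 3: sin θ = 1154·sin 17.1°/449 = 0.7557, θ = 49.09°; offset = 26.2·tan 49.09° = 30.2345 m.
Total horizontal offset = 39.0680 m.

39.07 m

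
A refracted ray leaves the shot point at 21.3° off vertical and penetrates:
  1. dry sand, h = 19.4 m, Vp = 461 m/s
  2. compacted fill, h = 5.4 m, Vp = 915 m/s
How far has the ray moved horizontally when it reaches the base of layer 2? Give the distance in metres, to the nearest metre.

p = sin θ₁/V₁ = sin 21.3°/461 = 7.8796e-04 s/m is conserved through the stack.
Layer 1: θ = 21.30°; offset = 19.4·tan 21.30° = 7.564 m.
Layer 2: sin θ = p·915 = 0.7210 → θ = 46.14°; offset = 5.4·tan 46.14° = 5.618 m.
Summing the layer offsets gives 13.182 m.

13 m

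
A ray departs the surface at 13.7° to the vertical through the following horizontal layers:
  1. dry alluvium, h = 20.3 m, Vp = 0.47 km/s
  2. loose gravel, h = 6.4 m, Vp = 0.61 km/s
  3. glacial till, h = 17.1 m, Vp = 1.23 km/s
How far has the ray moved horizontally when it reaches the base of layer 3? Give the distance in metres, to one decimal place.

20.5 m

Apply Snell's law at each interface; in layer i the horizontal offset is hᵢ·tan θᵢ.
Layer 1: θ = 13.70°; offset = 20.3·tan 13.70° = 4.949 m.
Layer 2: sin θ = 0.61·sin 13.7°/0.47 = 0.3074, θ = 17.90°; offset = 6.4·tan 17.90° = 2.067 m.
Layer 3: sin θ = 1.23·sin 13.7°/0.47 = 0.6198, θ = 38.30°; offset = 17.1·tan 38.30° = 13.506 m.
Summing the layer offsets gives 20.522 m.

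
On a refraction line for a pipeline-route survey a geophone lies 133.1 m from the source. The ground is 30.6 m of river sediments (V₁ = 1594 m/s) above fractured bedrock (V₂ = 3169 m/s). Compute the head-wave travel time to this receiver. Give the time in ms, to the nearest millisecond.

t = x/V₂ + 2h·√(V₂²−V₁²)/(V₁V₂).
√(V₂²−V₁²) = √(3169²−1594²) = 2738.9 m/s; delay term = 2·30.6·2738.9/(1594·3169) = 0.03318 s.
t = 133.1/3169 + 0.03318 = 0.07518 s.

75 ms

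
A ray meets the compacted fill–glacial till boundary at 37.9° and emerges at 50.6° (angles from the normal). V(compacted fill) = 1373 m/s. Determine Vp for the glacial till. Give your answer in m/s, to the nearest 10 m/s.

Snell's law: sin 37.9°/V₁ = sin 50.6°/V₂.
V₂ = V₁·sin 50.6°/sin 37.9° = 1373 × 1.2579 = 1727.15 m/s.

1730 m/s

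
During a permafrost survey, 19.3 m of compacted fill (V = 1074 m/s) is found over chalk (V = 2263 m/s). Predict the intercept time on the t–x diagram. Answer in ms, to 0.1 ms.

31.6 ms

θ_c = arcsin(V₁/V₂) = arcsin(1074/2263) = 28.33°; cos θ_c = 0.8802.
tᵢ = 2h·cos θ_c / V₁ = 2·19.3·0.8802 / 1074 = 0.03163 s.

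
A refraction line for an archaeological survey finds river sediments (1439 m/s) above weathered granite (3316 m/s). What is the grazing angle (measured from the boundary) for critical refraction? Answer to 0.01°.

64.28°

At critical incidence the refracted ray runs along the interface (θ₂ = 90°), so sin θ_c = V₁/V₂.
θ_c = arcsin(1439/3316) = arcsin 0.4340 = 25.72°.
Measured from the interface: 90° − 25.72° = 64.28°.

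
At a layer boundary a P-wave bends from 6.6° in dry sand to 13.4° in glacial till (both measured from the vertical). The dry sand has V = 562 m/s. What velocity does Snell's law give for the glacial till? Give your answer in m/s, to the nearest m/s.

sin 6.6° = 0.1149; sin 13.4° = 0.2317.
V₂ = V₁·(sin θ₂/sin θ₁) = 562·(0.2317/0.1149) = 1133.16 m/s.

1133 m/s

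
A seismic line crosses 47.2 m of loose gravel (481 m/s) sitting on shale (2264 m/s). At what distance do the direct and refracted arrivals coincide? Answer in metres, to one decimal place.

117.1 m

x_cross = 2h·√((V₂+V₁)/(V₂−V₁)).
(V₂+V₁)/(V₂−V₁) = (2264+481)/(2264−481) = 1.5395; √ = 1.2408.
x_cross = 2·47.2·1.2408 = 117.13 m.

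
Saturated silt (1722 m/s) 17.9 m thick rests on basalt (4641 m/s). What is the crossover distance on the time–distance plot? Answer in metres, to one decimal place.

θ_c = arcsin(1722/4641) = 21.78°, so cos θ_c = 0.9286 and tᵢ = 2h cos θ_c/V₁ = 0.0193 s.
At crossover x/V₁ = x/V₂ + tᵢ ⇒ x = tᵢ/(1/V₁ − 1/V₂) = 0.01931/(5.8072e-04 − 2.1547e-04) = 52.86 m.

52.9 m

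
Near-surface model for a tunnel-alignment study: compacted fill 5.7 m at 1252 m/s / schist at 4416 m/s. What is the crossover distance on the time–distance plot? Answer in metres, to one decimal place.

x_cross = 2h·√((V₂+V₁)/(V₂−V₁)).
(V₂+V₁)/(V₂−V₁) = (4416+1252)/(4416−1252) = 1.7914; √ = 1.3384.
x_cross = 2·5.7·1.3384 = 15.26 m.

15.3 m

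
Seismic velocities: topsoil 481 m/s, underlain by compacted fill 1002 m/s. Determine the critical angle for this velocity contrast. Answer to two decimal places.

28.69°

At critical incidence the refracted ray runs along the interface (θ₂ = 90°), so sin θ_c = V₁/V₂.
θ_c = arcsin(481/1002) = arcsin 0.4800 = 28.69°.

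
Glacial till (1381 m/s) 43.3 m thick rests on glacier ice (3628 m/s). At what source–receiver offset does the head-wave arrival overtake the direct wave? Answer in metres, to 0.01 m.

x_cross = 2h·√((V₂+V₁)/(V₂−V₁)).
(V₂+V₁)/(V₂−V₁) = (3628+1381)/(3628−1381) = 2.2292; √ = 1.4930.
x_cross = 2·43.3·1.4930 = 129.30 m.

129.30 m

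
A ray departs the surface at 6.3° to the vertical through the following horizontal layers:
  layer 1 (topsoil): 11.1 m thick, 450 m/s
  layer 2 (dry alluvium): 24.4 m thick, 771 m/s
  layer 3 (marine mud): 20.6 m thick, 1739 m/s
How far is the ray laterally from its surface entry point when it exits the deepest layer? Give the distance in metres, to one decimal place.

p = sin θ₁/V₁ = sin 6.3°/450 = 2.4385e-04 s/m is conserved through the stack.
Layer 1: θ = 6.30°; offset = 11.1·tan 6.30° = 1.225 m.
Layer 2: sin θ = p·771 = 0.1880 → θ = 10.84°; offset = 24.4·tan 10.84° = 4.671 m.
Layer 3: sin θ = p·1739 = 0.4241 → θ = 25.09°; offset = 20.6·tan 25.09° = 9.646 m.
Total horizontal offset = 15.542 m.

15.5 m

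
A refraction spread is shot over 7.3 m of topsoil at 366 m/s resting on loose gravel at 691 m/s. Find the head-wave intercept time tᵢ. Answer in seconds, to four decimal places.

0.0338 s

tᵢ = 2h·√(V₂²−V₁²)/(V₁V₂).
√(V₂²−V₁²) = √(691²−366²) = 586.1 m/s.
tᵢ = 2·7.3·586.1/(366·691) = 0.03384 s.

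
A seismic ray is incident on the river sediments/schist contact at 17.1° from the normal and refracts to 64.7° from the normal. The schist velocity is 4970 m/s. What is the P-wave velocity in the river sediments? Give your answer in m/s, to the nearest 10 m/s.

1620 m/s

sin 17.1° = 0.2940; sin 64.7° = 0.9041.
V₁ = V₂·(sin θ₁/sin θ₂) = 4970·(0.2940/0.9041) = 1616.42 m/s.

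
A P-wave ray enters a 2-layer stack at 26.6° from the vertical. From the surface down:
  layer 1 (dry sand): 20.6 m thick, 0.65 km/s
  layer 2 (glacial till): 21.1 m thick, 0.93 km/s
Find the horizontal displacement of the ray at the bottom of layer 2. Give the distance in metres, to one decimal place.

27.9 m

Apply Snell's law at each interface; in layer i the horizontal offset is hᵢ·tan θᵢ.
Layer 1: θ = 26.60°; offset = 20.6·tan 26.60° = 10.316 m.
Layer 2: sin θ = 0.93·sin 26.6°/0.65 = 0.6406, θ = 39.84°; offset = 21.1·tan 39.84° = 17.605 m.
Σ offsets = 27.920 m.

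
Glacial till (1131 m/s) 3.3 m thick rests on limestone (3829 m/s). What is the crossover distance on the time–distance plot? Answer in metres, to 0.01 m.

x_cross = 2h·√((V₂+V₁)/(V₂−V₁)).
(V₂+V₁)/(V₂−V₁) = (3829+1131)/(3829−1131) = 1.8384; √ = 1.3559.
x_cross = 2·3.3·1.3559 = 8.95 m.

8.95 m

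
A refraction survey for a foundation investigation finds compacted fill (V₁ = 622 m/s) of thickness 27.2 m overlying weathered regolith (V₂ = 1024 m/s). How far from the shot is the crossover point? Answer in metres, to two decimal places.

x_cross = 2h·√((V₂+V₁)/(V₂−V₁)).
(V₂+V₁)/(V₂−V₁) = (1024+622)/(1024−622) = 4.0945; √ = 2.0235.
x_cross = 2·27.2·2.0235 = 110.08 m.

110.08 m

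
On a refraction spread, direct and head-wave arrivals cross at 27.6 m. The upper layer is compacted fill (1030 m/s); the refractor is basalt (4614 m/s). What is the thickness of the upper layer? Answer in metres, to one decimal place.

11.0 m

x_cross = 2h·√((V₂+V₁)/(V₂−V₁)) → h = x_cross / (2·√((V₂+V₁)/(V₂−V₁))).
√((V₂+V₁)/(V₂−V₁)) = √((4614+1030)/(4614−1030)) = 1.2549.
h = 27.6 / (2·1.2549) = 11.00 m.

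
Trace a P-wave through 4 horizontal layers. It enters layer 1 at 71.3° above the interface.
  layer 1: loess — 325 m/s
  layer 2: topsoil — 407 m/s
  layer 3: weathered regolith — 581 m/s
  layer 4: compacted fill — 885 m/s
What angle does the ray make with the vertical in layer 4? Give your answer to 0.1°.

60.8°

From the normal: θ₁ = 90° − 71.3° = 18.7°.
Snell's law across each interface conserves sin θ / V, so sin θ_4 = V_4·sin θ₁/V₁.
sin θ_4 = 885 × sin 18.7° / 325 = 0.8731.
θ_4 = 60.82° from the vertical.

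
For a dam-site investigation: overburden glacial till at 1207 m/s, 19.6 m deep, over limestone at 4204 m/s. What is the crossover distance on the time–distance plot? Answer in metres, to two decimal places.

52.67 m

x_cross = 2h·√((V₂+V₁)/(V₂−V₁)).
(V₂+V₁)/(V₂−V₁) = (4204+1207)/(4204−1207) = 1.8055; √ = 1.3437.
x_cross = 2·19.6·1.3437 = 52.67 m.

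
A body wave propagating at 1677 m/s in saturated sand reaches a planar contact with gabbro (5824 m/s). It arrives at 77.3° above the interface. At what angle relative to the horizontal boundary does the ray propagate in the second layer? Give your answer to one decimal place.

40.2°

Angle from the normal: 90° − 77.3° = 12.7°.
Snell's law: sin θ₂ = (V₂/V₁)·sin θ₁ = (5824/1677)·sin 12.7° = 0.7635.
θ₂ = sin⁻¹(0.7635) = 49.77° (from vertical).
From the interface: 90° − 49.77° = 40.23°.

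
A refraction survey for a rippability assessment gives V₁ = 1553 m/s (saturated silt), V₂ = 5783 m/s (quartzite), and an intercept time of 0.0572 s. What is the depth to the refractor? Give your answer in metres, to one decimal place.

h = tᵢ·V₁·V₂ / (2·√(V₂²−V₁²)).
√(V₂²−V₁²) = √(5783² − 1553²) = 5570.6 m/s.
h = 0.0572 s × 1553 × 5783 / (2 × 5570.6) = 46.11 m.

46.1 m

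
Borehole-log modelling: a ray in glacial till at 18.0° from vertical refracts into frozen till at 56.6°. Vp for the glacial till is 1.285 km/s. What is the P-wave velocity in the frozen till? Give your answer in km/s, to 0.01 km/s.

Snell's law: sin 18.0°/V₁ = sin 56.6°/V₂.
V₂ = V₁·sin 56.6°/sin 18.0° = 1.285 × 2.7016 = 3.47 km/s.

3.47 km/s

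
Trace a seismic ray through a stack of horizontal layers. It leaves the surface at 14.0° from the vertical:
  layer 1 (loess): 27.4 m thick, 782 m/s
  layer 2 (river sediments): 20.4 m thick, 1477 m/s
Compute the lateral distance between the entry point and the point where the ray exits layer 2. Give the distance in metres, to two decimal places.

Apply Snell's law at each interface; in layer i the horizontal offset is hᵢ·tan θᵢ.
Layer 1: θ = 14.00°; offset = 27.4·tan 14.00° = 6.8316 m.
Layer 2: sin θ = 1477·sin 14.0°/782 = 0.4569, θ = 27.19°; offset = 20.4·tan 27.19° = 10.4793 m.
Σ offsets = 17.3109 m.

17.31 m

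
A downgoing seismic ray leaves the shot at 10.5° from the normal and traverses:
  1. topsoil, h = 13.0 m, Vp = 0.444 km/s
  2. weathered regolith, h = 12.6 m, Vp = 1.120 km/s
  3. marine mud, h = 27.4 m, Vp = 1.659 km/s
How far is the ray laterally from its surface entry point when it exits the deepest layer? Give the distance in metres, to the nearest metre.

34 m

Ray parameter p = sin 10.5° / 0.444 km/s = 4.1044e-01 s/km.
Layer 1: θ = 10.50°; offset = 13.0·tan 10.50° = 2.409 m.
Layer 2: sin θ = p·1.120 = 0.4597 → θ = 27.37°; offset = 12.6·tan 27.37° = 6.522 m.
Layer 3: sin θ = p·1.659 = 0.6809 → θ = 42.92°; offset = 27.4·tan 42.92° = 25.476 m.
Summing the layer offsets gives 34.407 m.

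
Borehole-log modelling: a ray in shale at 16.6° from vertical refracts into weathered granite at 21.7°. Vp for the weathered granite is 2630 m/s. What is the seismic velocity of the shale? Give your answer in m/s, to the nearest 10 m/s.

2030 m/s

sin 16.6° = 0.2857; sin 21.7° = 0.3697.
V₁ = V₂·(sin θ₁/sin θ₂) = 2630·(0.2857/0.3697) = 2032.09 m/s.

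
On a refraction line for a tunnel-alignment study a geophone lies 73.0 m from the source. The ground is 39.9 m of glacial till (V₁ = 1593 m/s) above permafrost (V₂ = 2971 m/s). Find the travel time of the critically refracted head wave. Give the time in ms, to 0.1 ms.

t = x/V₂ + 2h·√(V₂²−V₁²)/(V₁V₂).
√(V₂²−V₁²) = √(2971²−1593²) = 2507.8 m/s; delay term = 2·39.9·2507.8/(1593·2971) = 0.04228 s.
t = 73.0/2971 + 0.04228 = 0.06686 s.

66.9 ms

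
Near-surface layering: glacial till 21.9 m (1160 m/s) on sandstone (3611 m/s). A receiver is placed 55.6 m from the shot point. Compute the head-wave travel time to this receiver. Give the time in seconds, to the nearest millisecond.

0.051 s

θ_c = arcsin(V₁/V₂) = arcsin(1160/3611) = 18.74°, cos θ_c = 0.9470.
Intercept time tᵢ = 2h cos θ_c / V₁ = 2·21.9·0.9470/1160 = 0.03576 s.
t = x/V₂ + tᵢ = 55.6/3611 + 0.03576 = 0.05115 s.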